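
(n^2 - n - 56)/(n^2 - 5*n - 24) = (n + 7)/(n + 3)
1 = 1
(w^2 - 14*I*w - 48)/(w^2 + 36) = (w - 8*I)/(w + 6*I)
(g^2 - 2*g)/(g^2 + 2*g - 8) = g/(g + 4)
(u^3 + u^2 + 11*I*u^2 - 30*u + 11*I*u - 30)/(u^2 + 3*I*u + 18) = (u^2 + u*(1 + 5*I) + 5*I)/(u - 3*I)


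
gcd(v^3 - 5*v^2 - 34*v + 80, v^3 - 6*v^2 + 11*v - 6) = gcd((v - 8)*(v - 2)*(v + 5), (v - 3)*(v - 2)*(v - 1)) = v - 2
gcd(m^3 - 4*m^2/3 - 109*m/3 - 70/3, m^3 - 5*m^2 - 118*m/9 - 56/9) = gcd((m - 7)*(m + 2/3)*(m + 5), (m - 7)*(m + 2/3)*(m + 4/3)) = m^2 - 19*m/3 - 14/3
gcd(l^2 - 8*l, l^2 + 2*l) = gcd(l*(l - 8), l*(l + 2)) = l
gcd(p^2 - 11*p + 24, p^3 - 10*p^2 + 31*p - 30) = p - 3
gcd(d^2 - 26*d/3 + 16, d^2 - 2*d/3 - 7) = 1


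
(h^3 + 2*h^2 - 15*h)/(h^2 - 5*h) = (h^2 + 2*h - 15)/(h - 5)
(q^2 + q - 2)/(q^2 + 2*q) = (q - 1)/q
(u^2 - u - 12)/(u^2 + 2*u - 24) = (u + 3)/(u + 6)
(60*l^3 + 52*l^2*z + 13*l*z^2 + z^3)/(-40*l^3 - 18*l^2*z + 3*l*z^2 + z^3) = (6*l + z)/(-4*l + z)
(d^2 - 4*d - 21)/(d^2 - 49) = (d + 3)/(d + 7)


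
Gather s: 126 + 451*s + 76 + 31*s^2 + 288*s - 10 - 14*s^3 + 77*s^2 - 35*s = -14*s^3 + 108*s^2 + 704*s + 192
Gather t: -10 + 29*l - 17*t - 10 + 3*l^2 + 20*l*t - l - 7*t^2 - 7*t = 3*l^2 + 28*l - 7*t^2 + t*(20*l - 24) - 20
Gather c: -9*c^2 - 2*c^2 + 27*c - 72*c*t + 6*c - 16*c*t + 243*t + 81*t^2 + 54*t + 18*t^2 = -11*c^2 + c*(33 - 88*t) + 99*t^2 + 297*t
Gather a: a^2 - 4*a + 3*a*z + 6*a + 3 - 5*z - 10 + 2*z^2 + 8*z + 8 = a^2 + a*(3*z + 2) + 2*z^2 + 3*z + 1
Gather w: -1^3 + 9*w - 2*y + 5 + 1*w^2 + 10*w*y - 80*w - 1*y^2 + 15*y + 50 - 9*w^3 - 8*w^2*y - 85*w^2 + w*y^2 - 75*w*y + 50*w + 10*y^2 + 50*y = -9*w^3 + w^2*(-8*y - 84) + w*(y^2 - 65*y - 21) + 9*y^2 + 63*y + 54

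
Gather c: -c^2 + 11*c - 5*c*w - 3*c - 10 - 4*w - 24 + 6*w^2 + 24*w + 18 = -c^2 + c*(8 - 5*w) + 6*w^2 + 20*w - 16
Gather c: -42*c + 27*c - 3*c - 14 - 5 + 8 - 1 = -18*c - 12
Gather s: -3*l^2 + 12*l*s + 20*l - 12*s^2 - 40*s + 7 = -3*l^2 + 20*l - 12*s^2 + s*(12*l - 40) + 7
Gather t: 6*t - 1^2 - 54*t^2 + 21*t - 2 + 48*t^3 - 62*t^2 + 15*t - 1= 48*t^3 - 116*t^2 + 42*t - 4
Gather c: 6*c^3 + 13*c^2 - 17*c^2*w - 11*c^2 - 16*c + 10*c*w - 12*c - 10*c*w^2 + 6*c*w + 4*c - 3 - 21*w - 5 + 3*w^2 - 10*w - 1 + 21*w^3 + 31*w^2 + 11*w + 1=6*c^3 + c^2*(2 - 17*w) + c*(-10*w^2 + 16*w - 24) + 21*w^3 + 34*w^2 - 20*w - 8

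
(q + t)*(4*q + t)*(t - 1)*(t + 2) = 4*q^2*t^2 + 4*q^2*t - 8*q^2 + 5*q*t^3 + 5*q*t^2 - 10*q*t + t^4 + t^3 - 2*t^2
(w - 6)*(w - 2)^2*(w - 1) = w^4 - 11*w^3 + 38*w^2 - 52*w + 24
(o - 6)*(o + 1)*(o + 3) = o^3 - 2*o^2 - 21*o - 18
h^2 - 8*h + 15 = (h - 5)*(h - 3)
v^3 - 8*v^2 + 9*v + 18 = (v - 6)*(v - 3)*(v + 1)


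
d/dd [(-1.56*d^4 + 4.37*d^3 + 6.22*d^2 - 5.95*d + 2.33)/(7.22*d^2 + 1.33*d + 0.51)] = (-22.5264*d^5 + 25.327*d^4 + 8.4418*d^3 + 57.9177*d^2 - 27.3008*d - 6.1334)/(52.1284*d^4 + 19.2052*d^3 + 9.1333*d^2 + 1.3566*d + 0.2601)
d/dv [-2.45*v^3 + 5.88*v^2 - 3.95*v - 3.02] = -7.35*v^2 + 11.76*v - 3.95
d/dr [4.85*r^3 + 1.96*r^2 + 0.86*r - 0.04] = 14.55*r^2 + 3.92*r + 0.86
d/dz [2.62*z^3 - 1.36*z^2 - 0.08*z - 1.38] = 7.86*z^2 - 2.72*z - 0.08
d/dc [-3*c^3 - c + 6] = -9*c^2 - 1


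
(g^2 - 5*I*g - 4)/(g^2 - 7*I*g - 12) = (g - I)/(g - 3*I)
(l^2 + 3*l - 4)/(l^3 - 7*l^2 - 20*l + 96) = (l - 1)/(l^2 - 11*l + 24)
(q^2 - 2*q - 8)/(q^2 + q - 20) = (q + 2)/(q + 5)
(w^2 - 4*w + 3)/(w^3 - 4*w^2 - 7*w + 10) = (w - 3)/(w^2 - 3*w - 10)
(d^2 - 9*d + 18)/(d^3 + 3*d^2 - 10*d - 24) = (d - 6)/(d^2 + 6*d + 8)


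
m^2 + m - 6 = (m - 2)*(m + 3)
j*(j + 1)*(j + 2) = j^3 + 3*j^2 + 2*j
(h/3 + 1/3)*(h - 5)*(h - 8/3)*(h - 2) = h^4/3 - 26*h^3/9 + 19*h^2/3 + 2*h/3 - 80/9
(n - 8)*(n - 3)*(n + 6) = n^3 - 5*n^2 - 42*n + 144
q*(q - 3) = q^2 - 3*q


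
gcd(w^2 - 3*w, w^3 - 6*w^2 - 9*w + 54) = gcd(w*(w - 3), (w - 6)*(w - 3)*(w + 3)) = w - 3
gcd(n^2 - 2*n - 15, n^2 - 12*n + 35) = n - 5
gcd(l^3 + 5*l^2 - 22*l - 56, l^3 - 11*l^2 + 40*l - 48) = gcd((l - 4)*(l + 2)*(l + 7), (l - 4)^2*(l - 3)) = l - 4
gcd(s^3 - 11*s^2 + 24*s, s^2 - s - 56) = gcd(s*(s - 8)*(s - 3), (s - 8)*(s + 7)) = s - 8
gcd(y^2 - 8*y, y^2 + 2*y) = y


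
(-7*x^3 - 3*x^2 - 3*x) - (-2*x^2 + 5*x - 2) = -7*x^3 - x^2 - 8*x + 2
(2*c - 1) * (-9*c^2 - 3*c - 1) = -18*c^3 + 3*c^2 + c + 1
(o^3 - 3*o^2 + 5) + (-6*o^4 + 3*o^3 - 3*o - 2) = -6*o^4 + 4*o^3 - 3*o^2 - 3*o + 3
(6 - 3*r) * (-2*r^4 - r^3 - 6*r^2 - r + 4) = 6*r^5 - 9*r^4 + 12*r^3 - 33*r^2 - 18*r + 24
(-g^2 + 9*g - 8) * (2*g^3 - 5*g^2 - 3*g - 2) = -2*g^5 + 23*g^4 - 58*g^3 + 15*g^2 + 6*g + 16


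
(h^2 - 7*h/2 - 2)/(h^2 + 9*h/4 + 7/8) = 4*(h - 4)/(4*h + 7)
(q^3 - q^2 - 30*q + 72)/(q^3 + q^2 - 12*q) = (q^2 + 2*q - 24)/(q*(q + 4))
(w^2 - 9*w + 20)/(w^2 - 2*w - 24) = (-w^2 + 9*w - 20)/(-w^2 + 2*w + 24)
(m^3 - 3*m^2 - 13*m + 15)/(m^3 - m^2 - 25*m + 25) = (m + 3)/(m + 5)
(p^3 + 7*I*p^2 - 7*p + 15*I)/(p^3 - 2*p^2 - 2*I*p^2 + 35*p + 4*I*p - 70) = (p^2 + 2*I*p + 3)/(p^2 - p*(2 + 7*I) + 14*I)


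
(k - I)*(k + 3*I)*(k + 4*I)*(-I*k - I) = -I*k^4 + 6*k^3 - I*k^3 + 6*k^2 + 5*I*k^2 + 12*k + 5*I*k + 12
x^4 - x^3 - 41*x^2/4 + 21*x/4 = x*(x - 7/2)*(x - 1/2)*(x + 3)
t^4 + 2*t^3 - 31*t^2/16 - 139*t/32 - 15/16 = (t - 3/2)*(t + 1/4)*(t + 5/4)*(t + 2)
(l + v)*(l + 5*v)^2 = l^3 + 11*l^2*v + 35*l*v^2 + 25*v^3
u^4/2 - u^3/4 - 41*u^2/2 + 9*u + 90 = (u/2 + 1)*(u - 6)*(u - 5/2)*(u + 6)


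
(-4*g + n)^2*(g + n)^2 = 16*g^4 + 24*g^3*n + g^2*n^2 - 6*g*n^3 + n^4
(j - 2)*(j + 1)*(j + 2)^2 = j^4 + 3*j^3 - 2*j^2 - 12*j - 8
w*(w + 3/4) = w^2 + 3*w/4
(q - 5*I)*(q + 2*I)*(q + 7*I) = q^3 + 4*I*q^2 + 31*q + 70*I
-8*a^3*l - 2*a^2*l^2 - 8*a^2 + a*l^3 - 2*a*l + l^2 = (-4*a + l)*(2*a + l)*(a*l + 1)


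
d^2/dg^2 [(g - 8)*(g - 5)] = 2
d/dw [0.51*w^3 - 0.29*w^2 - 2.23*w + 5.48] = 1.53*w^2 - 0.58*w - 2.23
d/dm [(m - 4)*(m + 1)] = 2*m - 3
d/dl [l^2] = 2*l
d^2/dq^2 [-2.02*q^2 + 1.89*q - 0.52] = -4.04000000000000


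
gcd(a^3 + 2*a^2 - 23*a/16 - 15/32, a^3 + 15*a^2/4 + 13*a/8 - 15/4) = a^2 + 7*a/4 - 15/8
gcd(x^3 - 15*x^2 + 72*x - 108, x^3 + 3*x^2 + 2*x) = 1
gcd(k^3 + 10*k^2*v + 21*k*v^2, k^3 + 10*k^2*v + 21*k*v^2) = k^3 + 10*k^2*v + 21*k*v^2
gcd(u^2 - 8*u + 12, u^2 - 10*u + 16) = u - 2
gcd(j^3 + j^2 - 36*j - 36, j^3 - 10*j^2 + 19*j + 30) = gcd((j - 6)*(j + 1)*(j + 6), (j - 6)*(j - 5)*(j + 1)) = j^2 - 5*j - 6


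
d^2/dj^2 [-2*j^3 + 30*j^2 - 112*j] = 60 - 12*j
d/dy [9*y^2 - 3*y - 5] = 18*y - 3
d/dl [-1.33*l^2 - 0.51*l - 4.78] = -2.66*l - 0.51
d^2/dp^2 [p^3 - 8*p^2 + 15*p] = 6*p - 16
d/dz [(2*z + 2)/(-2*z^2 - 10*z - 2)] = (-z^2 - 5*z + (z + 1)*(2*z + 5) - 1)/(z^2 + 5*z + 1)^2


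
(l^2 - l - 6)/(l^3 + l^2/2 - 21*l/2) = 2*(l + 2)/(l*(2*l + 7))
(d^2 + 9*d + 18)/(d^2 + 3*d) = (d + 6)/d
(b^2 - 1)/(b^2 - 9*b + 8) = (b + 1)/(b - 8)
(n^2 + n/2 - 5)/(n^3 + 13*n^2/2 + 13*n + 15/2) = (n - 2)/(n^2 + 4*n + 3)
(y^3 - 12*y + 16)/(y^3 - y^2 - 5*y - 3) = (-y^3 + 12*y - 16)/(-y^3 + y^2 + 5*y + 3)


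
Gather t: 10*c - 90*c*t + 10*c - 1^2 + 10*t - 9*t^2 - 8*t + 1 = 20*c - 9*t^2 + t*(2 - 90*c)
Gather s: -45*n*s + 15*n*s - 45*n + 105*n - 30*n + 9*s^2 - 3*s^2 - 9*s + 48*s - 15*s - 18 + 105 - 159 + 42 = 30*n + 6*s^2 + s*(24 - 30*n) - 30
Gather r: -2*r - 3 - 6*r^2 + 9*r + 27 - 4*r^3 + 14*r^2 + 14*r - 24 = -4*r^3 + 8*r^2 + 21*r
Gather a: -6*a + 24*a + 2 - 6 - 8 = 18*a - 12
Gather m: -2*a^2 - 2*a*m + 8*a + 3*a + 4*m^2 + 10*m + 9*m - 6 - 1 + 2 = -2*a^2 + 11*a + 4*m^2 + m*(19 - 2*a) - 5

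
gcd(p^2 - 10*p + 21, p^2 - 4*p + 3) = p - 3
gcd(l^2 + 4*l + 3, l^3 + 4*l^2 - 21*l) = 1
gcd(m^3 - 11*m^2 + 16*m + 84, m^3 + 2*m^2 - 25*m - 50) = m + 2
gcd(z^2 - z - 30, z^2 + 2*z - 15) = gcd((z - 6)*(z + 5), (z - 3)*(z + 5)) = z + 5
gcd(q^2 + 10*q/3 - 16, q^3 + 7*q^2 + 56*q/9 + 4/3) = q + 6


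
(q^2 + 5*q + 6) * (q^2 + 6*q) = q^4 + 11*q^3 + 36*q^2 + 36*q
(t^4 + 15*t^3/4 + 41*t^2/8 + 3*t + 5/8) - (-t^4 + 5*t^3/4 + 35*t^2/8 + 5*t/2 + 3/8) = 2*t^4 + 5*t^3/2 + 3*t^2/4 + t/2 + 1/4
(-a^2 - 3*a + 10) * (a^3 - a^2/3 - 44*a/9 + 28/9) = -a^5 - 8*a^4/3 + 143*a^3/9 + 74*a^2/9 - 524*a/9 + 280/9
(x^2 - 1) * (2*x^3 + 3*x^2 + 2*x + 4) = 2*x^5 + 3*x^4 + x^2 - 2*x - 4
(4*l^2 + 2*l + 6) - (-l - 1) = 4*l^2 + 3*l + 7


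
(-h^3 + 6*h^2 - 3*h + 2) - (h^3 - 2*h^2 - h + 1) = -2*h^3 + 8*h^2 - 2*h + 1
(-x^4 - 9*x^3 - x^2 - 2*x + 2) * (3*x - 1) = -3*x^5 - 26*x^4 + 6*x^3 - 5*x^2 + 8*x - 2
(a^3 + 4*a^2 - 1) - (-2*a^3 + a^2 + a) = 3*a^3 + 3*a^2 - a - 1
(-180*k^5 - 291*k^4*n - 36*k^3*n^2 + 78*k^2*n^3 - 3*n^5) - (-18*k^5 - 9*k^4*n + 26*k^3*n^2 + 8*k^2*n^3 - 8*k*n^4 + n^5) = -162*k^5 - 282*k^4*n - 62*k^3*n^2 + 70*k^2*n^3 + 8*k*n^4 - 4*n^5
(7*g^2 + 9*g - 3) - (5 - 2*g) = 7*g^2 + 11*g - 8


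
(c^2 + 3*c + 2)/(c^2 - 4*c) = (c^2 + 3*c + 2)/(c*(c - 4))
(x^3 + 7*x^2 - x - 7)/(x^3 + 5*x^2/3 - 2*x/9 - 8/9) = 9*(x^2 + 6*x - 7)/(9*x^2 + 6*x - 8)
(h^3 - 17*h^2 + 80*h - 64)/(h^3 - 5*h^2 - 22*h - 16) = (h^2 - 9*h + 8)/(h^2 + 3*h + 2)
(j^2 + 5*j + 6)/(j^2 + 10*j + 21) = (j + 2)/(j + 7)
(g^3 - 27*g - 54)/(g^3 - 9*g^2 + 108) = (g + 3)/(g - 6)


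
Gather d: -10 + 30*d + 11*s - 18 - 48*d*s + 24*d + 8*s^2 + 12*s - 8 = d*(54 - 48*s) + 8*s^2 + 23*s - 36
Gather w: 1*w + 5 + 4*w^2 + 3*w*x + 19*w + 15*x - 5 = 4*w^2 + w*(3*x + 20) + 15*x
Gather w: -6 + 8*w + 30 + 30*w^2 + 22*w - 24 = 30*w^2 + 30*w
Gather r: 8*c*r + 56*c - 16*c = 8*c*r + 40*c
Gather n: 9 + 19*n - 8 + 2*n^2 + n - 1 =2*n^2 + 20*n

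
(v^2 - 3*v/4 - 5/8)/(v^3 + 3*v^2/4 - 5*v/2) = (v + 1/2)/(v*(v + 2))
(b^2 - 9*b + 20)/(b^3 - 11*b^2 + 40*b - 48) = (b - 5)/(b^2 - 7*b + 12)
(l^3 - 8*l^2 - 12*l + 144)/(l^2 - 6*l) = l - 2 - 24/l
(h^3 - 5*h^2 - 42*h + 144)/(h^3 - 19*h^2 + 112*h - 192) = (h + 6)/(h - 8)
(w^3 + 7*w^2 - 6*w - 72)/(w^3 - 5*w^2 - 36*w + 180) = (w^2 + w - 12)/(w^2 - 11*w + 30)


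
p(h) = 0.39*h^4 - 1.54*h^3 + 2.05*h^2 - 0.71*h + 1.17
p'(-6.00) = -528.59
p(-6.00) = 917.31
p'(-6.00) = -528.59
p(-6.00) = 917.31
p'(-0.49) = -4.01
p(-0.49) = 2.21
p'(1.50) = 0.31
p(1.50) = 1.49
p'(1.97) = 1.36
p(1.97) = 1.83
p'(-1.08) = -12.49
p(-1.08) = 6.80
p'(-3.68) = -156.11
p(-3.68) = 179.82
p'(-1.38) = -19.27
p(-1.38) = 11.52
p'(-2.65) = -73.05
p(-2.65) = 65.34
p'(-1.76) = -30.74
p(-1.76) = 20.91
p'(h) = 1.56*h^3 - 4.62*h^2 + 4.1*h - 0.71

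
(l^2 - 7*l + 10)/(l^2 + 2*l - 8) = (l - 5)/(l + 4)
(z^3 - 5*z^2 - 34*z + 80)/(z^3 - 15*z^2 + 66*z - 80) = (z + 5)/(z - 5)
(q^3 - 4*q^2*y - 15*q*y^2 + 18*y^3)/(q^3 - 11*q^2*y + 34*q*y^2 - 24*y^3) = (-q - 3*y)/(-q + 4*y)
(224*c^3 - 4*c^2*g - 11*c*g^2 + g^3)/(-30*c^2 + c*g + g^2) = (224*c^3 - 4*c^2*g - 11*c*g^2 + g^3)/(-30*c^2 + c*g + g^2)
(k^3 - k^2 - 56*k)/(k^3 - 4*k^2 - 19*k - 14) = k*(-k^2 + k + 56)/(-k^3 + 4*k^2 + 19*k + 14)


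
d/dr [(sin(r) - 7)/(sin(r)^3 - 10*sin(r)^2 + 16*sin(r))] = (-2*sin(r)^3 + 31*sin(r)^2 - 140*sin(r) + 112)*cos(r)/((sin(r) - 8)^2*(sin(r) - 2)^2*sin(r)^2)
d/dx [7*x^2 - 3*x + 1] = 14*x - 3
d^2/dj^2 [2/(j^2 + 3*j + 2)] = 4*(-j^2 - 3*j + (2*j + 3)^2 - 2)/(j^2 + 3*j + 2)^3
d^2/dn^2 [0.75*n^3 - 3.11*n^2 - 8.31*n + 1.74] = 4.5*n - 6.22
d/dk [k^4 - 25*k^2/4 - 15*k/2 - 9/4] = 4*k^3 - 25*k/2 - 15/2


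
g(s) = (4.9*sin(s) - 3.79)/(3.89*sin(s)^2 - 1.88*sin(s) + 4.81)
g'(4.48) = 0.07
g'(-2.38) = 0.15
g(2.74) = -0.40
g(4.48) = -0.83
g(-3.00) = -0.87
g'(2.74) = -1.06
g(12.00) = -0.93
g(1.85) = 0.14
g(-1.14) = -0.85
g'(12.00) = -0.09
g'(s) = (-7.78*sin(s)*cos(s) + 1.88*cos(s))*(4.9*sin(s) - 3.79)/(3.89*sin(s)^2 - 1.88*sin(s) + 4.81)^2 + 4.9*cos(s)/(3.89*sin(s)^2 - 1.88*sin(s) + 4.81)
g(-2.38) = -0.90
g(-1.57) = -0.82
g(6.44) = -0.66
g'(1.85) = -0.17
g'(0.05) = 0.80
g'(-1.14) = -0.12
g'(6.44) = 0.96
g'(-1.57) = -0.00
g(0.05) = -0.75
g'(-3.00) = -0.44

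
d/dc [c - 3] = 1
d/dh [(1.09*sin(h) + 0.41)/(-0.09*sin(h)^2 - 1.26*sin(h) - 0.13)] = (0.0981*sin(h)^2 + 0.0738000000000001*sin(h) + 0.3749)*cos(h)/(0.0081*sin(h)^4 + 0.2268*sin(h)^3 + 1.611*sin(h)^2 + 0.3276*sin(h) + 0.0169)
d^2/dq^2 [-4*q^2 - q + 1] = -8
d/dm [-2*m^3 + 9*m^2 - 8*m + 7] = -6*m^2 + 18*m - 8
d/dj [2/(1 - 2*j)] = 4/(2*j - 1)^2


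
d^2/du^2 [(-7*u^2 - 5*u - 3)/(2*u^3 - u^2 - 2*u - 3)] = 2*(-28*u^6 - 60*u^5 - 126*u^4 - 257*u^3 - 90*u^2 - 27*u - 36)/(8*u^9 - 12*u^8 - 18*u^7 - 13*u^6 + 54*u^5 + 51*u^4 + 10*u^3 - 63*u^2 - 54*u - 27)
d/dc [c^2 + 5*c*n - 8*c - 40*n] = 2*c + 5*n - 8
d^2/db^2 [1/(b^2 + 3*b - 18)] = 2*(-b^2 - 3*b + (2*b + 3)^2 + 18)/(b^2 + 3*b - 18)^3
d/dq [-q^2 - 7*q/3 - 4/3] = -2*q - 7/3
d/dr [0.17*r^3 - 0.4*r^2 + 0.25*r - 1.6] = 0.51*r^2 - 0.8*r + 0.25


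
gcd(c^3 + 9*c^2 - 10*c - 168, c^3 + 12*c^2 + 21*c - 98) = c + 7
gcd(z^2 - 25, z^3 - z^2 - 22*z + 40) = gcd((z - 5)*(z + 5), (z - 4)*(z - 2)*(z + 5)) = z + 5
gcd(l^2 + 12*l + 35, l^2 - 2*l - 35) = l + 5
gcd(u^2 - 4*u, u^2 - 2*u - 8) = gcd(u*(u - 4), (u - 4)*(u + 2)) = u - 4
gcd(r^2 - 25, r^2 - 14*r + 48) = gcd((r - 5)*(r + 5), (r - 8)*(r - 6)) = 1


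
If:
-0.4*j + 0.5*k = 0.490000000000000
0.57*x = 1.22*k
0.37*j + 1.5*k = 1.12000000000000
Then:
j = -0.22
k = 0.80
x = 1.72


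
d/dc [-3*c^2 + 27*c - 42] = 27 - 6*c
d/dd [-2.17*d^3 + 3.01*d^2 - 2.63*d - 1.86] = -6.51*d^2 + 6.02*d - 2.63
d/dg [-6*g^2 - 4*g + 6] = -12*g - 4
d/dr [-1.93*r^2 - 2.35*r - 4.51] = -3.86*r - 2.35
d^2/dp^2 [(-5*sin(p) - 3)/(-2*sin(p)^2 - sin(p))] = (-20*sin(p)^2 - 38*sin(p) + 22 + 69/sin(p) + 36/sin(p)^2 + 6/sin(p)^3)/(2*sin(p) + 1)^3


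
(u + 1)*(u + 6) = u^2 + 7*u + 6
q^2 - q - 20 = (q - 5)*(q + 4)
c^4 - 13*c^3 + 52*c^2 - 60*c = c*(c - 6)*(c - 5)*(c - 2)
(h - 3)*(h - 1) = h^2 - 4*h + 3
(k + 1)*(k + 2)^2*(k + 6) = k^4 + 11*k^3 + 38*k^2 + 52*k + 24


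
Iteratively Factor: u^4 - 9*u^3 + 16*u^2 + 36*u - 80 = (u + 2)*(u^3 - 11*u^2 + 38*u - 40) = (u - 5)*(u + 2)*(u^2 - 6*u + 8) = (u - 5)*(u - 4)*(u + 2)*(u - 2)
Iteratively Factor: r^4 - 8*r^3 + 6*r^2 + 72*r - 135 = (r - 5)*(r^3 - 3*r^2 - 9*r + 27) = (r - 5)*(r + 3)*(r^2 - 6*r + 9) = (r - 5)*(r - 3)*(r + 3)*(r - 3)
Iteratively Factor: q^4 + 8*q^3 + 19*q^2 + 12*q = (q + 3)*(q^3 + 5*q^2 + 4*q) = (q + 1)*(q + 3)*(q^2 + 4*q) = q*(q + 1)*(q + 3)*(q + 4)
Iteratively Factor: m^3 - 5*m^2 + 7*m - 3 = (m - 3)*(m^2 - 2*m + 1) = (m - 3)*(m - 1)*(m - 1)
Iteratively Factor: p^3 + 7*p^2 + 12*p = (p + 4)*(p^2 + 3*p) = p*(p + 4)*(p + 3)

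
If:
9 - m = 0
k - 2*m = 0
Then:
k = 18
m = 9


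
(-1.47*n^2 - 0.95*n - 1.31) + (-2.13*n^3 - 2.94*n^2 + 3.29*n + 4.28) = -2.13*n^3 - 4.41*n^2 + 2.34*n + 2.97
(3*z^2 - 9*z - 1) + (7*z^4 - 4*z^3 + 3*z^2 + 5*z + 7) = 7*z^4 - 4*z^3 + 6*z^2 - 4*z + 6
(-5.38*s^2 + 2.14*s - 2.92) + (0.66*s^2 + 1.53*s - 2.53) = -4.72*s^2 + 3.67*s - 5.45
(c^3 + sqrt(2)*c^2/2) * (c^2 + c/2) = c^5 + c^4/2 + sqrt(2)*c^4/2 + sqrt(2)*c^3/4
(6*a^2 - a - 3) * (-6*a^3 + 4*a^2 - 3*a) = -36*a^5 + 30*a^4 - 4*a^3 - 9*a^2 + 9*a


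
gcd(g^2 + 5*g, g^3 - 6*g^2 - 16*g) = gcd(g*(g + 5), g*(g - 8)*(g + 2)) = g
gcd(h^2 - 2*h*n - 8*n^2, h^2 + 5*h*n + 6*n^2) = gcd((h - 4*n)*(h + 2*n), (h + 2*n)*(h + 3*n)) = h + 2*n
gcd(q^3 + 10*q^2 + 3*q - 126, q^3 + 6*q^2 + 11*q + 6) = 1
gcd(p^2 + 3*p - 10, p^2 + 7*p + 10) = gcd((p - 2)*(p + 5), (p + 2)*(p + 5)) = p + 5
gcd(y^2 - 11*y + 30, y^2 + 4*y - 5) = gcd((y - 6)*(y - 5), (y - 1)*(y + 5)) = 1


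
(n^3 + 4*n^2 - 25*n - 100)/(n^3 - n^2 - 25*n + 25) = (n + 4)/(n - 1)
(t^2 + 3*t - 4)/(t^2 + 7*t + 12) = (t - 1)/(t + 3)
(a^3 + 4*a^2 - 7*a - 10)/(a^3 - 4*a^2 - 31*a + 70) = (a + 1)/(a - 7)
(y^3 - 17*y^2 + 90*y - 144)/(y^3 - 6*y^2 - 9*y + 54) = (y - 8)/(y + 3)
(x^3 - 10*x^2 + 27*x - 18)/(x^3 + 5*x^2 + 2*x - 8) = (x^2 - 9*x + 18)/(x^2 + 6*x + 8)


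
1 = 1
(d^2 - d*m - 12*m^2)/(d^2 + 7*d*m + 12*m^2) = (d - 4*m)/(d + 4*m)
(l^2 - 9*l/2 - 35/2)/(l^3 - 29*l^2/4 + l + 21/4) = 2*(2*l + 5)/(4*l^2 - l - 3)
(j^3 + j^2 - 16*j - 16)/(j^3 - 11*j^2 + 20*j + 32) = (j + 4)/(j - 8)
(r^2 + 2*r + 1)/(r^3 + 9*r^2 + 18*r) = (r^2 + 2*r + 1)/(r*(r^2 + 9*r + 18))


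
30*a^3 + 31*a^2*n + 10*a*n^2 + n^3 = (2*a + n)*(3*a + n)*(5*a + n)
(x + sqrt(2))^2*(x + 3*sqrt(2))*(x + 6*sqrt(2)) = x^4 + 11*sqrt(2)*x^3 + 74*x^2 + 90*sqrt(2)*x + 72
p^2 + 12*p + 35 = (p + 5)*(p + 7)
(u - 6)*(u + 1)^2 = u^3 - 4*u^2 - 11*u - 6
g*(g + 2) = g^2 + 2*g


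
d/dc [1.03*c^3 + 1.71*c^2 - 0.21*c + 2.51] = 3.09*c^2 + 3.42*c - 0.21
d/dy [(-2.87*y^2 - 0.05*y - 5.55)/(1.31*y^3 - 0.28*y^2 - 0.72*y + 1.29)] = (3.7597*y^4 + 0.131*y^3 + 23.8639*y^2 - 10.5126*y - 4.0605)/(1.7161*y^6 - 0.7336*y^5 - 1.808*y^4 + 3.783*y^3 - 0.204*y^2 - 1.8576*y + 1.6641)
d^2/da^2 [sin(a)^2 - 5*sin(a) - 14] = 5*sin(a) + 2*cos(2*a)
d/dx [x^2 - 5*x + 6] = 2*x - 5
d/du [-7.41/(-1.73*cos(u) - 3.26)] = 12.8193*sin(u)/(1.73*cos(u) + 3.26)^2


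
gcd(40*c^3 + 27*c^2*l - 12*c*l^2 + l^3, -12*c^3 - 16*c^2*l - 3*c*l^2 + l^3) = c + l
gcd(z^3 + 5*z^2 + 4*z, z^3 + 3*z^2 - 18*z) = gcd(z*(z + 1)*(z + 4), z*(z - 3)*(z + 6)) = z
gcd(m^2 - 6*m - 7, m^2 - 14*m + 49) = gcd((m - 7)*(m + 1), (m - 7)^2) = m - 7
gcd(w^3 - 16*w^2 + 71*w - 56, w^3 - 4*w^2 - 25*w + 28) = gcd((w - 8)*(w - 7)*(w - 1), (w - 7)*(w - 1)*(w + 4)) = w^2 - 8*w + 7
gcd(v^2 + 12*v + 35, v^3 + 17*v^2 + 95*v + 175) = v^2 + 12*v + 35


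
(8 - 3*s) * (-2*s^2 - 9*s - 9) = 6*s^3 + 11*s^2 - 45*s - 72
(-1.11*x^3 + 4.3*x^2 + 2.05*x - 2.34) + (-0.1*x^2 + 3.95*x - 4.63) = -1.11*x^3 + 4.2*x^2 + 6.0*x - 6.97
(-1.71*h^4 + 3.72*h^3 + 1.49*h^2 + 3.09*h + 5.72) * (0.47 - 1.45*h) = 2.4795*h^5 - 6.1977*h^4 - 0.4121*h^3 - 3.7802*h^2 - 6.8417*h + 2.6884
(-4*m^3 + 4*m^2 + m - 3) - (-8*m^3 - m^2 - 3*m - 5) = 4*m^3 + 5*m^2 + 4*m + 2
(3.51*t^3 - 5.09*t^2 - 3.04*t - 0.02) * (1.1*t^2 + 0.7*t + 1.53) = 3.861*t^5 - 3.142*t^4 - 1.5367*t^3 - 9.9377*t^2 - 4.6652*t - 0.0306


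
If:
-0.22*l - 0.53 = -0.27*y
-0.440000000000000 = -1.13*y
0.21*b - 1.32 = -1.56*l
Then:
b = 20.63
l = -1.93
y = 0.39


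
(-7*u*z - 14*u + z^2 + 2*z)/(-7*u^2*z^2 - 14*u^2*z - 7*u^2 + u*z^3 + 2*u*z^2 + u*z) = (z + 2)/(u*(z^2 + 2*z + 1))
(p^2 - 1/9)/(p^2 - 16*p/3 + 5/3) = (p + 1/3)/(p - 5)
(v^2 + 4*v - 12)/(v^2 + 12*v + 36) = (v - 2)/(v + 6)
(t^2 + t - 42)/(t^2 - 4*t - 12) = (t + 7)/(t + 2)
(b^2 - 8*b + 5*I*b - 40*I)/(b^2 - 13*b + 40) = (b + 5*I)/(b - 5)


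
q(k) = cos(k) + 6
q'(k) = -sin(k)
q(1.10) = 6.45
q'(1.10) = -0.89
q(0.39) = 6.92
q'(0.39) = -0.38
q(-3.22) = 5.00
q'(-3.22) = -0.08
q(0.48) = 6.89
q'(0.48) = -0.46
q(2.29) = 5.34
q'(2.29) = -0.75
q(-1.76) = 5.81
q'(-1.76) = 0.98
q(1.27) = 6.30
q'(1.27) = -0.96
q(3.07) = 5.00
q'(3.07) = -0.07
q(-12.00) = 6.84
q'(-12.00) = -0.54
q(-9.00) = 5.09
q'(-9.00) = 0.41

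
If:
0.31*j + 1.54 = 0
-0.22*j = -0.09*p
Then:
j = -4.97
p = -12.14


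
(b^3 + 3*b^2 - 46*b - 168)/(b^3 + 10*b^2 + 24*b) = (b - 7)/b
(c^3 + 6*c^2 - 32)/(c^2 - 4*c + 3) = (c^3 + 6*c^2 - 32)/(c^2 - 4*c + 3)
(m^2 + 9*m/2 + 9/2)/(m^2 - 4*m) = (2*m^2 + 9*m + 9)/(2*m*(m - 4))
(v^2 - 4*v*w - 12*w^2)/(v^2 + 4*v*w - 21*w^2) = (v^2 - 4*v*w - 12*w^2)/(v^2 + 4*v*w - 21*w^2)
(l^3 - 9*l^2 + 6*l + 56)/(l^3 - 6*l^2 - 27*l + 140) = (l + 2)/(l + 5)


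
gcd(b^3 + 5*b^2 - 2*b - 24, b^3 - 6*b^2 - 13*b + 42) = b^2 + b - 6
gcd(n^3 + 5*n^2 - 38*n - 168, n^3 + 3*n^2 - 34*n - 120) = n^2 - 2*n - 24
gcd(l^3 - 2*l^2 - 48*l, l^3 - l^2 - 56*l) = l^2 - 8*l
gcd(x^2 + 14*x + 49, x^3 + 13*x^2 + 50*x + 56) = x + 7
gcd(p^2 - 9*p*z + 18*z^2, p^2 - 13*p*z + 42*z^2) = -p + 6*z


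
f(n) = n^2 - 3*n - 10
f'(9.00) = 15.00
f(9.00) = 44.00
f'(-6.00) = -15.00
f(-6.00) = 44.00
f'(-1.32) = -5.64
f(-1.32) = -4.30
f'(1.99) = 0.98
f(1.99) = -12.01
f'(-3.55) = -10.10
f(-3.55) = 13.25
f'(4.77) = 6.54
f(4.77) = -1.56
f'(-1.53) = -6.06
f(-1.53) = -3.07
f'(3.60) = 4.20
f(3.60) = -7.84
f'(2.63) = 2.26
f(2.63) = -10.97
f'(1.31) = -0.38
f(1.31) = -12.21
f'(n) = 2*n - 3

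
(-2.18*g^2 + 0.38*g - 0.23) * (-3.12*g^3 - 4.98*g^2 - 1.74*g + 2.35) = 6.8016*g^5 + 9.6708*g^4 + 2.6184*g^3 - 4.6388*g^2 + 1.2932*g - 0.5405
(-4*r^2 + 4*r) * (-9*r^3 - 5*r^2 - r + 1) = 36*r^5 - 16*r^4 - 16*r^3 - 8*r^2 + 4*r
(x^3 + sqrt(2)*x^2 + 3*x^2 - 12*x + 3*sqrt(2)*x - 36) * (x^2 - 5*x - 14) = x^5 - 2*x^4 + sqrt(2)*x^4 - 41*x^3 - 2*sqrt(2)*x^3 - 29*sqrt(2)*x^2 - 18*x^2 - 42*sqrt(2)*x + 348*x + 504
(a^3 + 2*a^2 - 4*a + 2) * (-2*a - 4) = -2*a^4 - 8*a^3 + 12*a - 8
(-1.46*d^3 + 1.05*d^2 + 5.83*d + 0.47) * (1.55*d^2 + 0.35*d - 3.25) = -2.263*d^5 + 1.1165*d^4 + 14.149*d^3 - 0.6435*d^2 - 18.783*d - 1.5275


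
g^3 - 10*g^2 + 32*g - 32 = (g - 4)^2*(g - 2)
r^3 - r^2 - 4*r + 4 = (r - 2)*(r - 1)*(r + 2)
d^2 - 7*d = d*(d - 7)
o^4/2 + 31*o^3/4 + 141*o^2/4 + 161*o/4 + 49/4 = (o/2 + 1/2)*(o + 1/2)*(o + 7)^2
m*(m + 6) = m^2 + 6*m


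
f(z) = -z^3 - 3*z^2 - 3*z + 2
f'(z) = -3*z^2 - 6*z - 3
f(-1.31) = 3.03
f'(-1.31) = -0.29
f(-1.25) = 3.02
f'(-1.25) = -0.19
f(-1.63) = 3.25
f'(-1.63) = -1.19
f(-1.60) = 3.22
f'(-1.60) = -1.08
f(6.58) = -432.52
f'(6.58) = -172.37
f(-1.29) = 3.02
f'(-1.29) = -0.25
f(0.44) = 0.01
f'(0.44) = -6.22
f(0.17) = 1.40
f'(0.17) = -4.11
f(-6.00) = 128.00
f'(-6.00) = -75.00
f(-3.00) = 11.00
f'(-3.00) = -12.00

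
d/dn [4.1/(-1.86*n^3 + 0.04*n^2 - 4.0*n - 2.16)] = (22.878*n^2 - 0.328*n + 16.4)/(1.86*n^3 - 0.04*n^2 + 4.0*n + 2.16)^2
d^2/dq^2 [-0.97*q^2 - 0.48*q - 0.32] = -1.94000000000000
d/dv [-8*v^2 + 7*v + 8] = 7 - 16*v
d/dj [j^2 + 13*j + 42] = 2*j + 13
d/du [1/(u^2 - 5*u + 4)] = (5 - 2*u)/(u^2 - 5*u + 4)^2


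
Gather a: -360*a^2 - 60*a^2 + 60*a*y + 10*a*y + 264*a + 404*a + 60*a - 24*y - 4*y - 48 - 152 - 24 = -420*a^2 + a*(70*y + 728) - 28*y - 224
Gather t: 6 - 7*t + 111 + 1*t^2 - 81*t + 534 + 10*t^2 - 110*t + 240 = 11*t^2 - 198*t + 891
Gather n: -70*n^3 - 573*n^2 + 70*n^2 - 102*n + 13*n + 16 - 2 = -70*n^3 - 503*n^2 - 89*n + 14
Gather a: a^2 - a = a^2 - a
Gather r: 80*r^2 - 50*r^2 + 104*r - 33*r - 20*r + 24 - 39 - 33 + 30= 30*r^2 + 51*r - 18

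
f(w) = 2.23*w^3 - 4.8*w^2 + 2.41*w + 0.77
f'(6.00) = 185.65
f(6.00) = 324.11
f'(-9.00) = 630.70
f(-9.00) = -2035.39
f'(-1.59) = 34.59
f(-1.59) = -24.16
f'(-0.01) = 2.51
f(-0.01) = 0.75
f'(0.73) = -1.03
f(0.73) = 0.84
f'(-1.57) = 33.97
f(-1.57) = -23.48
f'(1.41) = 2.17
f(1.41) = 0.88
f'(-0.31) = 6.03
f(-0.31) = -0.50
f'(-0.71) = 12.60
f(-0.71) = -4.16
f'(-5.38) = 247.70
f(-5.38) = -498.39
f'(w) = 6.69*w^2 - 9.6*w + 2.41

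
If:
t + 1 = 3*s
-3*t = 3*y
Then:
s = 1/3 - y/3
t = -y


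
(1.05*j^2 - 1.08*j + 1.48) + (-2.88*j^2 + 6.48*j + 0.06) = -1.83*j^2 + 5.4*j + 1.54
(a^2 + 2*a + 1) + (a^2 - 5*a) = 2*a^2 - 3*a + 1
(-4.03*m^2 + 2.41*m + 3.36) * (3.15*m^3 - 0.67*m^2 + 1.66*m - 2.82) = -12.6945*m^5 + 10.2916*m^4 + 2.2795*m^3 + 13.114*m^2 - 1.2186*m - 9.4752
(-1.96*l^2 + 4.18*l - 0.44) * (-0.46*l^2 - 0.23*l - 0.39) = 0.9016*l^4 - 1.472*l^3 + 0.00540000000000004*l^2 - 1.529*l + 0.1716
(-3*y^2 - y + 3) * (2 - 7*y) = 21*y^3 + y^2 - 23*y + 6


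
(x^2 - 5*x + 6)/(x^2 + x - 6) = (x - 3)/(x + 3)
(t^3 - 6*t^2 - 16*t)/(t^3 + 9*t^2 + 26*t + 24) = t*(t - 8)/(t^2 + 7*t + 12)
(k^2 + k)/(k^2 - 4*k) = (k + 1)/(k - 4)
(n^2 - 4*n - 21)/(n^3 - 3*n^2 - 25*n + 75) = (n^2 - 4*n - 21)/(n^3 - 3*n^2 - 25*n + 75)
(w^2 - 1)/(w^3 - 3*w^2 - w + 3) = 1/(w - 3)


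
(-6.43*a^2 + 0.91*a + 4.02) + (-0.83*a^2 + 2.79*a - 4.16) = -7.26*a^2 + 3.7*a - 0.140000000000001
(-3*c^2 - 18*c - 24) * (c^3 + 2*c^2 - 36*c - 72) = -3*c^5 - 24*c^4 + 48*c^3 + 816*c^2 + 2160*c + 1728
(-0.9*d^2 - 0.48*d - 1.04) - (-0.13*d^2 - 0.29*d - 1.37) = -0.77*d^2 - 0.19*d + 0.33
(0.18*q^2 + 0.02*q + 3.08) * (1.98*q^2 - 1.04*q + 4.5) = 0.3564*q^4 - 0.1476*q^3 + 6.8876*q^2 - 3.1132*q + 13.86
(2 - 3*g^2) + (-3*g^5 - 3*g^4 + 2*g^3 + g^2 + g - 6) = -3*g^5 - 3*g^4 + 2*g^3 - 2*g^2 + g - 4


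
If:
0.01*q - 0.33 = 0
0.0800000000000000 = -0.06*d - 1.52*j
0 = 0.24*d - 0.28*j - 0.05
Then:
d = 0.14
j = -0.06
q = 33.00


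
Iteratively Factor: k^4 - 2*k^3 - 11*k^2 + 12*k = (k - 4)*(k^3 + 2*k^2 - 3*k) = (k - 4)*(k - 1)*(k^2 + 3*k) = k*(k - 4)*(k - 1)*(k + 3)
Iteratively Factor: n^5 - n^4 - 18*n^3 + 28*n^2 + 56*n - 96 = (n - 3)*(n^4 + 2*n^3 - 12*n^2 - 8*n + 32) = (n - 3)*(n + 4)*(n^3 - 2*n^2 - 4*n + 8) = (n - 3)*(n - 2)*(n + 4)*(n^2 - 4) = (n - 3)*(n - 2)^2*(n + 4)*(n + 2)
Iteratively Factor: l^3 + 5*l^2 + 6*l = (l)*(l^2 + 5*l + 6) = l*(l + 3)*(l + 2)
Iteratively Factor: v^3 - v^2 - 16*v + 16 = (v + 4)*(v^2 - 5*v + 4) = (v - 1)*(v + 4)*(v - 4)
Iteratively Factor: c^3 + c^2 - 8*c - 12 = (c + 2)*(c^2 - c - 6) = (c - 3)*(c + 2)*(c + 2)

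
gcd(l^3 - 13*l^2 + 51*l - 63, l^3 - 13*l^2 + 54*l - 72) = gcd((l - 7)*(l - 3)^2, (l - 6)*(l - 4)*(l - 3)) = l - 3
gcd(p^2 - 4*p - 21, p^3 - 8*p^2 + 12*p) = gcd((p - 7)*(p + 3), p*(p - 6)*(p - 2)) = 1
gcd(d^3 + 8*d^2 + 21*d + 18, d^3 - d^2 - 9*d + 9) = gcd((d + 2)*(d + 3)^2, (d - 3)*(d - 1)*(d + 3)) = d + 3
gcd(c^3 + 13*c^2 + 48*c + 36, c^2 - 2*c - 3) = c + 1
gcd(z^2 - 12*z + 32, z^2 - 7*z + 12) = z - 4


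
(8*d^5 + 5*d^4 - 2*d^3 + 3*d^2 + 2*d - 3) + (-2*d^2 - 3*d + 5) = 8*d^5 + 5*d^4 - 2*d^3 + d^2 - d + 2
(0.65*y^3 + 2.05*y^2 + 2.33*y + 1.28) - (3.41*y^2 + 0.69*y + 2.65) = 0.65*y^3 - 1.36*y^2 + 1.64*y - 1.37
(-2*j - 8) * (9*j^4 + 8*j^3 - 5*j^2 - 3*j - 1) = -18*j^5 - 88*j^4 - 54*j^3 + 46*j^2 + 26*j + 8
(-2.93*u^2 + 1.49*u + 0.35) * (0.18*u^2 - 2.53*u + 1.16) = -0.5274*u^4 + 7.6811*u^3 - 7.1055*u^2 + 0.8429*u + 0.406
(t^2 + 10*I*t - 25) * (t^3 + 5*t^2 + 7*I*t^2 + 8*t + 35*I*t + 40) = t^5 + 5*t^4 + 17*I*t^4 - 87*t^3 + 85*I*t^3 - 435*t^2 - 95*I*t^2 - 200*t - 475*I*t - 1000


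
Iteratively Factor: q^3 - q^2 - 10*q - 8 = (q - 4)*(q^2 + 3*q + 2) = (q - 4)*(q + 2)*(q + 1)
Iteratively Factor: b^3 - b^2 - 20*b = (b - 5)*(b^2 + 4*b) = b*(b - 5)*(b + 4)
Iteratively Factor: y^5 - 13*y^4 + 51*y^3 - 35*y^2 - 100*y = (y)*(y^4 - 13*y^3 + 51*y^2 - 35*y - 100) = y*(y - 5)*(y^3 - 8*y^2 + 11*y + 20) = y*(y - 5)*(y - 4)*(y^2 - 4*y - 5) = y*(y - 5)^2*(y - 4)*(y + 1)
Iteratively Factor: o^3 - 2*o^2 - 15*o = (o - 5)*(o^2 + 3*o) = (o - 5)*(o + 3)*(o)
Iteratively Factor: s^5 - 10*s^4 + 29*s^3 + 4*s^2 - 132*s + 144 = (s + 2)*(s^4 - 12*s^3 + 53*s^2 - 102*s + 72) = (s - 2)*(s + 2)*(s^3 - 10*s^2 + 33*s - 36) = (s - 4)*(s - 2)*(s + 2)*(s^2 - 6*s + 9) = (s - 4)*(s - 3)*(s - 2)*(s + 2)*(s - 3)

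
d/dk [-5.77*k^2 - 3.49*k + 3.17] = -11.54*k - 3.49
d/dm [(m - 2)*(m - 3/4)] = 2*m - 11/4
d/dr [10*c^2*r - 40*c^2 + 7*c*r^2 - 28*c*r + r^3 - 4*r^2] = 10*c^2 + 14*c*r - 28*c + 3*r^2 - 8*r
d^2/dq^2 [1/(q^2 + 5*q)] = 2*(-q*(q + 5) + (2*q + 5)^2)/(q^3*(q + 5)^3)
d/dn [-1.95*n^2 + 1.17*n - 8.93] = 1.17 - 3.9*n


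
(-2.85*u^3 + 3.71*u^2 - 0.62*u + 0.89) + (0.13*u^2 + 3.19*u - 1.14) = -2.85*u^3 + 3.84*u^2 + 2.57*u - 0.25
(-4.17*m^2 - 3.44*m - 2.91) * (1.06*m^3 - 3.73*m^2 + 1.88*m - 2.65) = -4.4202*m^5 + 11.9077*m^4 + 1.907*m^3 + 15.4376*m^2 + 3.6452*m + 7.7115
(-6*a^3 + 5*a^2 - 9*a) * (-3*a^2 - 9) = 18*a^5 - 15*a^4 + 81*a^3 - 45*a^2 + 81*a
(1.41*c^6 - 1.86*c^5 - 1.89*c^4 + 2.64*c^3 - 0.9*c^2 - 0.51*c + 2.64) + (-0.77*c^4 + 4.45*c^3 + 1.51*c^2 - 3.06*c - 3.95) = 1.41*c^6 - 1.86*c^5 - 2.66*c^4 + 7.09*c^3 + 0.61*c^2 - 3.57*c - 1.31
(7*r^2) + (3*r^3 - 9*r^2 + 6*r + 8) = 3*r^3 - 2*r^2 + 6*r + 8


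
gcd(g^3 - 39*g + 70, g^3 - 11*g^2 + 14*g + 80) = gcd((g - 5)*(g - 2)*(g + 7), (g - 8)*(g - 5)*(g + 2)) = g - 5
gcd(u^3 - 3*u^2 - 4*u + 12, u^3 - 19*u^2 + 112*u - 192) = u - 3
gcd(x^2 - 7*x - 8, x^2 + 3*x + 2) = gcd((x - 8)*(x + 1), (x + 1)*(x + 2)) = x + 1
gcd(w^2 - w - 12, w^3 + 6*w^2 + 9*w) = w + 3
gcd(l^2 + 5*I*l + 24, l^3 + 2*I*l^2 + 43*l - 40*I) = l + 8*I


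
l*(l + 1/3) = l^2 + l/3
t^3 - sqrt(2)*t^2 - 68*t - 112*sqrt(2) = (t - 7*sqrt(2))*(t + 2*sqrt(2))*(t + 4*sqrt(2))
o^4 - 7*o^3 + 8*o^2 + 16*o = o*(o - 4)^2*(o + 1)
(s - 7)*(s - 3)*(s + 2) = s^3 - 8*s^2 + s + 42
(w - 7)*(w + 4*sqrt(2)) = w^2 - 7*w + 4*sqrt(2)*w - 28*sqrt(2)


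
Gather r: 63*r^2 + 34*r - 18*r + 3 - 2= 63*r^2 + 16*r + 1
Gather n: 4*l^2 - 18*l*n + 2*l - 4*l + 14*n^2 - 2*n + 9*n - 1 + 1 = 4*l^2 - 2*l + 14*n^2 + n*(7 - 18*l)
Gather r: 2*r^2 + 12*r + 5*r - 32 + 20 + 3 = 2*r^2 + 17*r - 9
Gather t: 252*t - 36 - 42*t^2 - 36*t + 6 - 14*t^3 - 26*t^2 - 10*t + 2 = -14*t^3 - 68*t^2 + 206*t - 28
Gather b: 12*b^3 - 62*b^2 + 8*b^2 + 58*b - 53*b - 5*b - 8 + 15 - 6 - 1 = 12*b^3 - 54*b^2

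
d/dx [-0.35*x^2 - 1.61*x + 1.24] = -0.7*x - 1.61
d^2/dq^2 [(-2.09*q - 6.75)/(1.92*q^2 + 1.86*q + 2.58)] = (-(2.09*q + 6.75)*(3.84*q + 1.86)*(7.68*q + 3.72) + (24.0768*q + 33.6948)*(1.92*q^2 + 1.86*q + 2.58))/(1.92*q^2 + 1.86*q + 2.58)^3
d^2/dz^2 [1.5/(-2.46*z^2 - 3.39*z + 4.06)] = (18.1548*z^2 + 25.0182*z - 1.5*(4.92*z + 3.39)*(9.84*z + 6.78) - 29.9628)/(2.46*z^2 + 3.39*z - 4.06)^3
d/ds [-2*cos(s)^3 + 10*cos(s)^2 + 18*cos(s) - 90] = 2*(3*cos(s)^2 - 10*cos(s) - 9)*sin(s)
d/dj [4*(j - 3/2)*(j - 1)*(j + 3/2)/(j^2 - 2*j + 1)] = (4*j^2 - 8*j + 9)/(j^2 - 2*j + 1)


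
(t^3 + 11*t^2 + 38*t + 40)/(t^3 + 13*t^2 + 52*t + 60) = (t + 4)/(t + 6)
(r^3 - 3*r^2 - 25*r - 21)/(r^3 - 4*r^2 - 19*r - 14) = (r + 3)/(r + 2)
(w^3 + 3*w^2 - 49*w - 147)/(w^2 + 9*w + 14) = (w^2 - 4*w - 21)/(w + 2)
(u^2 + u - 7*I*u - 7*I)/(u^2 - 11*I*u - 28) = (u + 1)/(u - 4*I)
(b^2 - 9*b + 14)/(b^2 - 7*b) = (b - 2)/b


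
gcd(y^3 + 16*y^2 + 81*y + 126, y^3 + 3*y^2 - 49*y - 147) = y^2 + 10*y + 21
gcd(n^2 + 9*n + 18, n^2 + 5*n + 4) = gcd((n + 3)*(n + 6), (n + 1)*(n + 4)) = 1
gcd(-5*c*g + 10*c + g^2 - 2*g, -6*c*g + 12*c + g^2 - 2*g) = g - 2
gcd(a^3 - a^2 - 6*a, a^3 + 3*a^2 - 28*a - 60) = a + 2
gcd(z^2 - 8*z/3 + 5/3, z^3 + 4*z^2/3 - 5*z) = z - 5/3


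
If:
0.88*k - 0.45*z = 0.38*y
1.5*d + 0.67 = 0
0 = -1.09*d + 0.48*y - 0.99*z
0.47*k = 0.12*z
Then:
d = -0.45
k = 0.10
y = -0.23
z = 0.38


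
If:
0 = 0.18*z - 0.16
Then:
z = 0.89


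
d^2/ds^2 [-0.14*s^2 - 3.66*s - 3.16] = -0.280000000000000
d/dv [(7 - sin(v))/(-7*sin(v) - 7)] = 8*cos(v)/(7*(sin(v) + 1)^2)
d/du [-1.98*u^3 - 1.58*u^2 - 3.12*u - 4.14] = -5.94*u^2 - 3.16*u - 3.12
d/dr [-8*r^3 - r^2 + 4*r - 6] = -24*r^2 - 2*r + 4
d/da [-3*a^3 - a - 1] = -9*a^2 - 1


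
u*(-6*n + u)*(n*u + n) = -6*n^2*u^2 - 6*n^2*u + n*u^3 + n*u^2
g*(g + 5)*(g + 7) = g^3 + 12*g^2 + 35*g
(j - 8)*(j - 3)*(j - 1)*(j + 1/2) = j^4 - 23*j^3/2 + 29*j^2 - 13*j/2 - 12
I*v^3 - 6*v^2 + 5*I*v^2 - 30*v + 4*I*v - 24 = (v + 4)*(v + 6*I)*(I*v + I)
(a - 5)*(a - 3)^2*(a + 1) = a^4 - 10*a^3 + 28*a^2 - 6*a - 45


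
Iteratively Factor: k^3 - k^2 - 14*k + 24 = (k - 3)*(k^2 + 2*k - 8) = (k - 3)*(k - 2)*(k + 4)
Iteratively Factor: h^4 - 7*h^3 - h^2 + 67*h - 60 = (h - 5)*(h^3 - 2*h^2 - 11*h + 12) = (h - 5)*(h - 1)*(h^2 - h - 12) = (h - 5)*(h - 1)*(h + 3)*(h - 4)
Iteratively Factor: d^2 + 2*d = (d + 2)*(d)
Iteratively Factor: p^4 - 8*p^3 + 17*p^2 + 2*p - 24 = (p - 4)*(p^3 - 4*p^2 + p + 6) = (p - 4)*(p + 1)*(p^2 - 5*p + 6) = (p - 4)*(p - 3)*(p + 1)*(p - 2)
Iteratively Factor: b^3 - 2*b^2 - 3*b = (b)*(b^2 - 2*b - 3) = b*(b + 1)*(b - 3)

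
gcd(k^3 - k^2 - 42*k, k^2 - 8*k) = k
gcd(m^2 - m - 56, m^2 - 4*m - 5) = 1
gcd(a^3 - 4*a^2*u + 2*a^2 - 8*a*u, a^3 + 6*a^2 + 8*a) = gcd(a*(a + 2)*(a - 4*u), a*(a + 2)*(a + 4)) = a^2 + 2*a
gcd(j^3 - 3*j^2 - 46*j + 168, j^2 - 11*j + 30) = j - 6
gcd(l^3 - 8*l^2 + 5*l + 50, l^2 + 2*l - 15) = 1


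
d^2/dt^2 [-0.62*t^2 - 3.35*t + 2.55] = -1.24000000000000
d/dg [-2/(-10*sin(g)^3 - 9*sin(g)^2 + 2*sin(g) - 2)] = 4*(-15*sin(g)^2 - 9*sin(g) + 1)*cos(g)/(10*sin(g)^3 + 9*sin(g)^2 - 2*sin(g) + 2)^2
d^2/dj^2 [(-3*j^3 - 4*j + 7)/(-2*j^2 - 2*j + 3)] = 46*(2*j^3 - 6*j^2 + 3*j - 2)/(8*j^6 + 24*j^5 - 12*j^4 - 64*j^3 + 18*j^2 + 54*j - 27)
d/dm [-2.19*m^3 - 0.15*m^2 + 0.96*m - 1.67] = -6.57*m^2 - 0.3*m + 0.96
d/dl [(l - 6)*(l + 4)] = 2*l - 2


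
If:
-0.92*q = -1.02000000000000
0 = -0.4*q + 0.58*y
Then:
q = 1.11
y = 0.76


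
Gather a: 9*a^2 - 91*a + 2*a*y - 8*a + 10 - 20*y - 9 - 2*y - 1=9*a^2 + a*(2*y - 99) - 22*y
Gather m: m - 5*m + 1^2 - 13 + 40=28 - 4*m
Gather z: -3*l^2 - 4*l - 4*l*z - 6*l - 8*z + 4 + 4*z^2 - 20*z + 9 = -3*l^2 - 10*l + 4*z^2 + z*(-4*l - 28) + 13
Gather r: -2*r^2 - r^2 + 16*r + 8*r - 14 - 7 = -3*r^2 + 24*r - 21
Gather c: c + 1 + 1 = c + 2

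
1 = 1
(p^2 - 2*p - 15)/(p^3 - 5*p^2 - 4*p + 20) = (p + 3)/(p^2 - 4)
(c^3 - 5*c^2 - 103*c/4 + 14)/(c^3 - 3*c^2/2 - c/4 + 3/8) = 2*(2*c^2 - 9*c - 56)/(4*c^2 - 4*c - 3)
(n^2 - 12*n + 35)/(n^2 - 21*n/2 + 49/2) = 2*(n - 5)/(2*n - 7)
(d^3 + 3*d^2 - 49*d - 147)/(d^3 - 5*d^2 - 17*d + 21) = (d + 7)/(d - 1)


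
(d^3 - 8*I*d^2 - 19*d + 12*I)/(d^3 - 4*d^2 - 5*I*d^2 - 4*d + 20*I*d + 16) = (d - 3*I)/(d - 4)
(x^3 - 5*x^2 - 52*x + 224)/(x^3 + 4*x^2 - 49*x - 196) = (x^2 - 12*x + 32)/(x^2 - 3*x - 28)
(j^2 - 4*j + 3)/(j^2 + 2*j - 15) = (j - 1)/(j + 5)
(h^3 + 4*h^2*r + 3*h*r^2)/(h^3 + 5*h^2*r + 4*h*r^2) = (h + 3*r)/(h + 4*r)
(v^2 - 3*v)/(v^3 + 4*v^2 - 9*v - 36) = v/(v^2 + 7*v + 12)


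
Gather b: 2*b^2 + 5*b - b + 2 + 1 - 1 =2*b^2 + 4*b + 2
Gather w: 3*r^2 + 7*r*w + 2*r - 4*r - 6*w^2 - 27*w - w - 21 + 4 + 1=3*r^2 - 2*r - 6*w^2 + w*(7*r - 28) - 16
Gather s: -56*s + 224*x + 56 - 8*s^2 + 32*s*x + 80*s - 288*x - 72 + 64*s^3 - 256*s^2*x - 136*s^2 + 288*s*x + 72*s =64*s^3 + s^2*(-256*x - 144) + s*(320*x + 96) - 64*x - 16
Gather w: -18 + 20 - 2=0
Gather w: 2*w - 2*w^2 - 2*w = -2*w^2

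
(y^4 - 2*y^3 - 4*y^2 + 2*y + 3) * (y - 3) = y^5 - 5*y^4 + 2*y^3 + 14*y^2 - 3*y - 9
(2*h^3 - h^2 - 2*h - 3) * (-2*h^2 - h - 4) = -4*h^5 - 3*h^3 + 12*h^2 + 11*h + 12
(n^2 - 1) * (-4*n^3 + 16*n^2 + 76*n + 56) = -4*n^5 + 16*n^4 + 80*n^3 + 40*n^2 - 76*n - 56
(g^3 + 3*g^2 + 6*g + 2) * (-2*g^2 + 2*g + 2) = -2*g^5 - 4*g^4 - 4*g^3 + 14*g^2 + 16*g + 4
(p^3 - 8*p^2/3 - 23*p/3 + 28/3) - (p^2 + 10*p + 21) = p^3 - 11*p^2/3 - 53*p/3 - 35/3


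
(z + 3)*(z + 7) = z^2 + 10*z + 21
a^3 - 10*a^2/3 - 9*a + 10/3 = (a - 5)*(a - 1/3)*(a + 2)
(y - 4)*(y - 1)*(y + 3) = y^3 - 2*y^2 - 11*y + 12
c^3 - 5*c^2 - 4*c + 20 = (c - 5)*(c - 2)*(c + 2)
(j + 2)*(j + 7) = j^2 + 9*j + 14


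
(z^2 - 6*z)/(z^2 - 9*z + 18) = z/(z - 3)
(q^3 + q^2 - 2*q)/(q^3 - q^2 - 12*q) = (-q^2 - q + 2)/(-q^2 + q + 12)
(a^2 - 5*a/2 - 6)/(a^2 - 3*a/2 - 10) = (2*a + 3)/(2*a + 5)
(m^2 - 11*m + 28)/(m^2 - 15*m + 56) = (m - 4)/(m - 8)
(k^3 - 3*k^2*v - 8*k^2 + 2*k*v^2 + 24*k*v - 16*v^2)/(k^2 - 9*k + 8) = (k^2 - 3*k*v + 2*v^2)/(k - 1)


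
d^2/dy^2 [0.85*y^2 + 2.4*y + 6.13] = 1.70000000000000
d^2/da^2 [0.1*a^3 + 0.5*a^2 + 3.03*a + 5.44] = 0.6*a + 1.0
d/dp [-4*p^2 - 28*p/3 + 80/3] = -8*p - 28/3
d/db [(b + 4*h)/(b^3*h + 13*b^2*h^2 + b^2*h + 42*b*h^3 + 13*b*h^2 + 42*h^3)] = (b^3 + 13*b^2*h + b^2 + 42*b*h^2 + 13*b*h + 42*h^2 - (b + 4*h)*(3*b^2 + 26*b*h + 2*b + 42*h^2 + 13*h))/(h*(b^3 + 13*b^2*h + b^2 + 42*b*h^2 + 13*b*h + 42*h^2)^2)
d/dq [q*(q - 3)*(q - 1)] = 3*q^2 - 8*q + 3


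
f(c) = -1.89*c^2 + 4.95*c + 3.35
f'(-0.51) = 6.88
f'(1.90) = -2.23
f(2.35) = 4.54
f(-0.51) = 0.33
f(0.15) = 4.05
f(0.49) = 5.32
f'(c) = 4.95 - 3.78*c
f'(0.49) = 3.10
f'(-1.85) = 11.94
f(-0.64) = -0.59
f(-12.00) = -328.21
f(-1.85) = -12.28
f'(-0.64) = 7.37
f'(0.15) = 4.38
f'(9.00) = -29.07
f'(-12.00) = 50.31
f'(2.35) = -3.93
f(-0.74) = -1.35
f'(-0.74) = 7.75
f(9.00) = -105.19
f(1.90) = 5.93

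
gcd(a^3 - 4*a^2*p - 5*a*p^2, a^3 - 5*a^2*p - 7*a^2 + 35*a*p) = -a^2 + 5*a*p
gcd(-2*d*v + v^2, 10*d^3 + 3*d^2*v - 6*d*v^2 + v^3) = -2*d + v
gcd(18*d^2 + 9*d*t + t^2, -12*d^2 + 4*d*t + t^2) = 6*d + t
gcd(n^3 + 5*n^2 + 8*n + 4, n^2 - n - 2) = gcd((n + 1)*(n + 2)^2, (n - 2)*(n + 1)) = n + 1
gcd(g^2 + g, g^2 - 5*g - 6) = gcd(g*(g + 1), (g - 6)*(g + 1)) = g + 1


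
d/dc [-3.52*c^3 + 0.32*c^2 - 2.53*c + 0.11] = -10.56*c^2 + 0.64*c - 2.53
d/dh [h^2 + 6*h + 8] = 2*h + 6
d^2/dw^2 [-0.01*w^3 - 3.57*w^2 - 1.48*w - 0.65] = -0.06*w - 7.14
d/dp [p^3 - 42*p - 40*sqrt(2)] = 3*p^2 - 42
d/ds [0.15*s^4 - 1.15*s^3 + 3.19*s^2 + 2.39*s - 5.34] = 0.6*s^3 - 3.45*s^2 + 6.38*s + 2.39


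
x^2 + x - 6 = (x - 2)*(x + 3)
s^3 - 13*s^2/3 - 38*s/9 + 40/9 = (s - 5)*(s - 2/3)*(s + 4/3)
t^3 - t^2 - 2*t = t*(t - 2)*(t + 1)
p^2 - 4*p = p*(p - 4)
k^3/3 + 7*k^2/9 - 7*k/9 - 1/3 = (k/3 + 1)*(k - 1)*(k + 1/3)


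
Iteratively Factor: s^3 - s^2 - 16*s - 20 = (s + 2)*(s^2 - 3*s - 10) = (s + 2)^2*(s - 5)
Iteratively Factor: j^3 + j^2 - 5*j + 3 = (j - 1)*(j^2 + 2*j - 3) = (j - 1)^2*(j + 3)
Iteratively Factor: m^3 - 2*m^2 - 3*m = (m - 3)*(m^2 + m) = m*(m - 3)*(m + 1)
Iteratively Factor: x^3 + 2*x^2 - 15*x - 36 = (x + 3)*(x^2 - x - 12) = (x - 4)*(x + 3)*(x + 3)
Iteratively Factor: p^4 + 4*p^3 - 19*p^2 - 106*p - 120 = (p + 4)*(p^3 - 19*p - 30) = (p + 2)*(p + 4)*(p^2 - 2*p - 15) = (p + 2)*(p + 3)*(p + 4)*(p - 5)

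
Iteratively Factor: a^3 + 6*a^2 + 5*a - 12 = (a + 4)*(a^2 + 2*a - 3) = (a + 3)*(a + 4)*(a - 1)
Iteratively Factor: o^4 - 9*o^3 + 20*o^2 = (o)*(o^3 - 9*o^2 + 20*o) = o*(o - 5)*(o^2 - 4*o) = o*(o - 5)*(o - 4)*(o)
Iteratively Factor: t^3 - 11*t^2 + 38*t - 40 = (t - 2)*(t^2 - 9*t + 20) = (t - 4)*(t - 2)*(t - 5)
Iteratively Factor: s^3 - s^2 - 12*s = (s)*(s^2 - s - 12) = s*(s + 3)*(s - 4)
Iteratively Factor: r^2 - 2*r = (r - 2)*(r)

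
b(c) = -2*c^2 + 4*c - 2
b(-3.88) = -47.63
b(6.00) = -50.00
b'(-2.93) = 15.72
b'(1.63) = -2.52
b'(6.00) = -20.00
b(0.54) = -0.42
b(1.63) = -0.79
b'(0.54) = 1.84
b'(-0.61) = 6.44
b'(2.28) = -5.12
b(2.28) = -3.28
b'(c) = 4 - 4*c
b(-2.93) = -30.89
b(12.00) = -242.00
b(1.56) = -0.63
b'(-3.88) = 19.52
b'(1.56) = -2.24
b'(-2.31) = 13.24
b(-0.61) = -5.18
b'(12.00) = -44.00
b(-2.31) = -21.91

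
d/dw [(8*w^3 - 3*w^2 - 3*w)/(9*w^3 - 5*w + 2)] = (27*w^4 - 26*w^3 + 63*w^2 - 12*w - 6)/(81*w^6 - 90*w^4 + 36*w^3 + 25*w^2 - 20*w + 4)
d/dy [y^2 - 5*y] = 2*y - 5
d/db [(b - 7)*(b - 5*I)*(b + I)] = 3*b^2 + b*(-14 - 8*I) + 5 + 28*I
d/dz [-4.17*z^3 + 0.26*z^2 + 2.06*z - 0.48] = -12.51*z^2 + 0.52*z + 2.06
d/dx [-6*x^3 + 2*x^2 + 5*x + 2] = -18*x^2 + 4*x + 5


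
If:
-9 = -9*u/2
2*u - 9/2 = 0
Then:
No Solution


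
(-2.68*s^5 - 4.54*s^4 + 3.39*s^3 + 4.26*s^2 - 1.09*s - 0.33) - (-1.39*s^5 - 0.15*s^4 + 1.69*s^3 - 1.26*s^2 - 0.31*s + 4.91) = -1.29*s^5 - 4.39*s^4 + 1.7*s^3 + 5.52*s^2 - 0.78*s - 5.24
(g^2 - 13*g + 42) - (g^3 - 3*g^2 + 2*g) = -g^3 + 4*g^2 - 15*g + 42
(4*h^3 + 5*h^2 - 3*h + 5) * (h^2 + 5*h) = 4*h^5 + 25*h^4 + 22*h^3 - 10*h^2 + 25*h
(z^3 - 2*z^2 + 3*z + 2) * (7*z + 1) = 7*z^4 - 13*z^3 + 19*z^2 + 17*z + 2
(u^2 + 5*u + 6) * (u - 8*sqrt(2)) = u^3 - 8*sqrt(2)*u^2 + 5*u^2 - 40*sqrt(2)*u + 6*u - 48*sqrt(2)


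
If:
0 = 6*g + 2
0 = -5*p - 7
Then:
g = -1/3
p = -7/5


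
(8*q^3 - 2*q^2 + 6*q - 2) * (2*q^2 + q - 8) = 16*q^5 + 4*q^4 - 54*q^3 + 18*q^2 - 50*q + 16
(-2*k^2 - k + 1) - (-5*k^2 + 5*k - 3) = 3*k^2 - 6*k + 4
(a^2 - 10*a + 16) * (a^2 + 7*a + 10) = a^4 - 3*a^3 - 44*a^2 + 12*a + 160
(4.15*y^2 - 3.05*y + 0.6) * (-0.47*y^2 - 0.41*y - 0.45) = -1.9505*y^4 - 0.268*y^3 - 0.899*y^2 + 1.1265*y - 0.27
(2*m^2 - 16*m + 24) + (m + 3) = 2*m^2 - 15*m + 27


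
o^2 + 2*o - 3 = (o - 1)*(o + 3)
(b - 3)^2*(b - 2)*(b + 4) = b^4 - 4*b^3 - 11*b^2 + 66*b - 72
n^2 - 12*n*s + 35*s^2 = (n - 7*s)*(n - 5*s)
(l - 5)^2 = l^2 - 10*l + 25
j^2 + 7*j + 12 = (j + 3)*(j + 4)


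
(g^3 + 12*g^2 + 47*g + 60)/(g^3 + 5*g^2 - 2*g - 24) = (g + 5)/(g - 2)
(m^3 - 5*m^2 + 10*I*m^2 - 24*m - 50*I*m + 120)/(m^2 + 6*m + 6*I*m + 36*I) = (m^2 + m*(-5 + 4*I) - 20*I)/(m + 6)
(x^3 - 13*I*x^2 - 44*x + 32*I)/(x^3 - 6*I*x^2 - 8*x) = (x^2 - 9*I*x - 8)/(x*(x - 2*I))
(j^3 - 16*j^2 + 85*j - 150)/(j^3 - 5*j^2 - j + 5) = (j^2 - 11*j + 30)/(j^2 - 1)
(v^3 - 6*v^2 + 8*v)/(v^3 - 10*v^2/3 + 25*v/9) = 9*(v^2 - 6*v + 8)/(9*v^2 - 30*v + 25)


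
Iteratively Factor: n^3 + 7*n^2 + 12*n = (n)*(n^2 + 7*n + 12) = n*(n + 3)*(n + 4)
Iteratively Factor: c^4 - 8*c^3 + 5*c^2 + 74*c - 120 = (c - 2)*(c^3 - 6*c^2 - 7*c + 60) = (c - 5)*(c - 2)*(c^2 - c - 12) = (c - 5)*(c - 2)*(c + 3)*(c - 4)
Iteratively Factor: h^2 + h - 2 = (h - 1)*(h + 2)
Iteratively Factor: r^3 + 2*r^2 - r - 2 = (r + 1)*(r^2 + r - 2) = (r + 1)*(r + 2)*(r - 1)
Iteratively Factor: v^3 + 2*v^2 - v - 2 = (v + 2)*(v^2 - 1) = (v + 1)*(v + 2)*(v - 1)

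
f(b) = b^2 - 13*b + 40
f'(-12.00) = -37.00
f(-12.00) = 340.00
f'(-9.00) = -31.00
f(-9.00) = 238.00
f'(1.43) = -10.14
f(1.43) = 23.45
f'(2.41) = -8.18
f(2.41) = 14.48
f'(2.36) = -8.28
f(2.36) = 14.89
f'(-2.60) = -18.20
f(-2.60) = 80.56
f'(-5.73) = -24.46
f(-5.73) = 147.32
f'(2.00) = -9.00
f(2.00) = 18.00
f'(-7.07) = -27.14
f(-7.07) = 181.89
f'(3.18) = -6.64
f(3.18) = 8.77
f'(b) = 2*b - 13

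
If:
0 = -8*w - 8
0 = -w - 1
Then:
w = -1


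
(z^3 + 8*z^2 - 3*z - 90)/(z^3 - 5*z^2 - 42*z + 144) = (z + 5)/(z - 8)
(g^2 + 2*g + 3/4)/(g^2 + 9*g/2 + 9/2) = (g + 1/2)/(g + 3)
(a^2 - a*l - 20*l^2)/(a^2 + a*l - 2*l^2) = (a^2 - a*l - 20*l^2)/(a^2 + a*l - 2*l^2)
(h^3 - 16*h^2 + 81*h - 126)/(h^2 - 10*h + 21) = h - 6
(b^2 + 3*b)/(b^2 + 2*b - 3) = b/(b - 1)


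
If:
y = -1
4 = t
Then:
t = 4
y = -1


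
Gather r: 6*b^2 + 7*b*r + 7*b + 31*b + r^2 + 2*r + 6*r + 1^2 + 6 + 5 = 6*b^2 + 38*b + r^2 + r*(7*b + 8) + 12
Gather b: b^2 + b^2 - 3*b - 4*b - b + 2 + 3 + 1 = 2*b^2 - 8*b + 6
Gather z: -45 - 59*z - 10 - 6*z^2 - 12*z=-6*z^2 - 71*z - 55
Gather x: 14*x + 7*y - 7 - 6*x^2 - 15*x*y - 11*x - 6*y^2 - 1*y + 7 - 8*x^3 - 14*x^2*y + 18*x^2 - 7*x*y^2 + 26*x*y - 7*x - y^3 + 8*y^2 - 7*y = -8*x^3 + x^2*(12 - 14*y) + x*(-7*y^2 + 11*y - 4) - y^3 + 2*y^2 - y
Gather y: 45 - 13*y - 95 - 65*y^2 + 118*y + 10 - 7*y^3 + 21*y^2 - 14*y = -7*y^3 - 44*y^2 + 91*y - 40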